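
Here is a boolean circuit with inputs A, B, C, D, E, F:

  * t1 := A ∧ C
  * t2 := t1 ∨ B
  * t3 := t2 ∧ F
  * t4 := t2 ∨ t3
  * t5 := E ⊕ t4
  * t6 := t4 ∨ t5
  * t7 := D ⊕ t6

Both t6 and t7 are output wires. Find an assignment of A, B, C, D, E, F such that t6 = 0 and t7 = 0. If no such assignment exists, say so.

Check with A=0 B=0 C=0 D=0 E=0 F=0:
t1 = A ∧ C = 0 ∧ 0 = 0
t2 = t1 ∨ B = 0 ∨ 0 = 0
t3 = t2 ∧ F = 0 ∧ 0 = 0
t4 = t2 ∨ t3 = 0 ∨ 0 = 0
t5 = E ⊕ t4 = 0 ⊕ 0 = 0
t6 = t4 ∨ t5 = 0 ∨ 0 = 0
t7 = D ⊕ t6 = 0 ⊕ 0 = 0
So t6 = 0 and t7 = 0.

A=0 B=0 C=0 D=0 E=0 F=0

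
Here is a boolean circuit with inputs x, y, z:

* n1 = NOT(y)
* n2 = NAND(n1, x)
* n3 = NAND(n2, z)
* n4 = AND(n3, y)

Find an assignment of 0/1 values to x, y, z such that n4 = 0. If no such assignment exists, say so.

n4 = AND(n3, y) must be 0, so at least one of n3, y is 0.
Check with x=1 y=0 z=0:
n1 = NOT(y) = NOT 0 = 1
n2 = NAND(n1, x) = NAND(1, 1) = 0
n3 = NAND(n2, z) = NAND(0, 0) = 1
n4 = AND(n3, y) = AND(1, 0) = 0
So n4 = 0 as required.

x=1 y=0 z=0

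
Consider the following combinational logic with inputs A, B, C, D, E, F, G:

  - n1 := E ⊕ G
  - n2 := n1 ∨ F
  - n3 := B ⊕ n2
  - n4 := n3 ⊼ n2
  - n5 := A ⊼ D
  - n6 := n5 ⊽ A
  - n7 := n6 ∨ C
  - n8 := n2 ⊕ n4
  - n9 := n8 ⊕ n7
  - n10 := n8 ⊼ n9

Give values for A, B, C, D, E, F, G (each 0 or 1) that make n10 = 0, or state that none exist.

A=1, B=0, C=0, D=0, E=1, F=0, G=1

Check with A=1, B=0, C=0, D=0, E=1, F=0, G=1:
n1 = E ⊕ G = 1 ⊕ 1 = 0
n2 = n1 ∨ F = 0 ∨ 0 = 0
n3 = B ⊕ n2 = 0 ⊕ 0 = 0
n4 = n3 ⊼ n2 = 0 ⊼ 0 = 1
n5 = A ⊼ D = 1 ⊼ 0 = 1
n6 = n5 ⊽ A = 1 ⊽ 1 = 0
n7 = n6 ∨ C = 0 ∨ 0 = 0
n8 = n2 ⊕ n4 = 0 ⊕ 1 = 1
n9 = n8 ⊕ n7 = 1 ⊕ 0 = 1
n10 = n8 ⊼ n9 = 1 ⊼ 1 = 0
So n10 = 0 as required.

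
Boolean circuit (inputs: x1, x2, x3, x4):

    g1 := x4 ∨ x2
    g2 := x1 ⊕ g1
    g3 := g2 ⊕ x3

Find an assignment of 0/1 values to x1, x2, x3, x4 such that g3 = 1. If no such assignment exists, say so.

x1=1, x2=0, x3=1, x4=1

g3 = g2 ⊕ x3 must be 1, so g2 and x3 differ.
Check with x1=1, x2=0, x3=1, x4=1:
g1 = x4 ∨ x2 = 1 ∨ 0 = 1
g2 = x1 ⊕ g1 = 1 ⊕ 1 = 0
g3 = g2 ⊕ x3 = 0 ⊕ 1 = 1
So g3 = 1 as required.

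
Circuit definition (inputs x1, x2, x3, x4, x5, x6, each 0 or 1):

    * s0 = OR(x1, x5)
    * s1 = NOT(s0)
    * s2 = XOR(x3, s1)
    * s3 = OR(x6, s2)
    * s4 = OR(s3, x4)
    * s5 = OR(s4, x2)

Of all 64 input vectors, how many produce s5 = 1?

s5 = OR(s4, x2) must be 1, so at least one of s4, x2 is 1.
Enumerating the 64 input combinations, 60 give s5 = 1 and 4 give s5 = 0.

60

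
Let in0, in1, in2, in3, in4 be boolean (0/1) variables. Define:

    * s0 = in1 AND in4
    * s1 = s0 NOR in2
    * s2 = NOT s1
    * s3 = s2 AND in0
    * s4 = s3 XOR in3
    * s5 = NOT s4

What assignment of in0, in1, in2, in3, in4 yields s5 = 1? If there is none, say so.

in0=1 in1=1 in2=1 in3=1 in4=0

Check with in0=1 in1=1 in2=1 in3=1 in4=0:
s0 = in1 AND in4 = 1 AND 0 = 0
s1 = s0 NOR in2 = 0 NOR 1 = 0
s2 = NOT s1 = NOT 0 = 1
s3 = s2 AND in0 = 1 AND 1 = 1
s4 = s3 XOR in3 = 1 XOR 1 = 0
s5 = NOT s4 = NOT 0 = 1
So s5 = 1 as required.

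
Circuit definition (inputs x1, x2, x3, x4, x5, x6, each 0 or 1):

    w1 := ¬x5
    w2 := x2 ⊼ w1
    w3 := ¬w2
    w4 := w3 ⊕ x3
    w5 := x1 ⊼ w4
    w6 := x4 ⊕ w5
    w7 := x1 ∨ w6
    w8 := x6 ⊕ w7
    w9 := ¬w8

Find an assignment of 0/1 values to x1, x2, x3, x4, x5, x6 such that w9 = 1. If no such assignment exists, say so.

x1=0 x2=1 x3=1 x4=1 x5=1 x6=0

w9 = ¬w8 must be 1, so w8 = 0.
Check with x1=0 x2=1 x3=1 x4=1 x5=1 x6=0:
w1 = ¬x5 = ¬1 = 0
w2 = x2 ⊼ w1 = 1 ⊼ 0 = 1
w3 = ¬w2 = ¬1 = 0
w4 = w3 ⊕ x3 = 0 ⊕ 1 = 1
w5 = x1 ⊼ w4 = 0 ⊼ 1 = 1
w6 = x4 ⊕ w5 = 1 ⊕ 1 = 0
w7 = x1 ∨ w6 = 0 ∨ 0 = 0
w8 = x6 ⊕ w7 = 0 ⊕ 0 = 0
w9 = ¬w8 = ¬0 = 1
So w9 = 1 as required.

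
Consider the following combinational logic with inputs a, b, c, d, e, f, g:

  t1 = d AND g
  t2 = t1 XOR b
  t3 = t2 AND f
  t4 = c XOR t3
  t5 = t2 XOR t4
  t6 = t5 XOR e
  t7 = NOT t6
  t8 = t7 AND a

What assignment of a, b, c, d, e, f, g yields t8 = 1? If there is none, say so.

t8 = t7 AND a must be 1, so both t7 = 1 and a = 1.
Check with a=1, b=0, c=0, d=0, e=0, f=1, g=1:
t1 = d AND g = 0 AND 1 = 0
t2 = t1 XOR b = 0 XOR 0 = 0
t3 = t2 AND f = 0 AND 1 = 0
t4 = c XOR t3 = 0 XOR 0 = 0
t5 = t2 XOR t4 = 0 XOR 0 = 0
t6 = t5 XOR e = 0 XOR 0 = 0
t7 = NOT t6 = NOT 0 = 1
t8 = t7 AND a = 1 AND 1 = 1
So t8 = 1 as required.

a=1, b=0, c=0, d=0, e=0, f=1, g=1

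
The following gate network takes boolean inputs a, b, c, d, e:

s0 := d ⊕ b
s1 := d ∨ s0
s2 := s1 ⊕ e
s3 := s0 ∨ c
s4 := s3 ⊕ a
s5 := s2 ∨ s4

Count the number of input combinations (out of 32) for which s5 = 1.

s5 = s2 ∨ s4 must be 1, so at least one of s2, s4 is 1.
Enumerating the 32 input combinations, 24 give s5 = 1 and 8 give s5 = 0.

24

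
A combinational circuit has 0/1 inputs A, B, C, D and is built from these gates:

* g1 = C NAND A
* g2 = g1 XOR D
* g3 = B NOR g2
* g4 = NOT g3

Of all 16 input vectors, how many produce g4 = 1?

12

g4 = NOT g3 must be 1, so g3 = 0.
Enumerating the 16 input combinations, 12 give g4 = 1 and 4 give g4 = 0.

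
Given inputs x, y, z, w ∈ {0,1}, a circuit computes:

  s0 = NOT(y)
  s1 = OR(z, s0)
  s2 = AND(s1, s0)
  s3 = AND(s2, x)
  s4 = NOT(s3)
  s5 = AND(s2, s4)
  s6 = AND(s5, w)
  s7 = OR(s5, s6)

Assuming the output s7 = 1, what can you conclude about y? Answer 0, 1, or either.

s7 = OR(s5, s6) must be 1, so at least one of s5, s6 is 1.
Every assignment with s7 = 1 has y = 0; there are 4 such assignment(s).
  x=0, y=0, z=0, w=0
  x=0, y=0, z=0, w=1
  x=0, y=0, z=1, w=0
  x=0, y=0, z=1, w=1

0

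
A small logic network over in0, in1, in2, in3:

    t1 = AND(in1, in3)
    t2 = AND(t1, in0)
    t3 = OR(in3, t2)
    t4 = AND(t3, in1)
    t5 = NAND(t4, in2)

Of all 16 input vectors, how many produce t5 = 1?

t5 = NAND(t4, in2) must be 1, so at least one of t4, in2 is 0.
Enumerating the 16 input combinations, 14 give t5 = 1 and 2 give t5 = 0.

14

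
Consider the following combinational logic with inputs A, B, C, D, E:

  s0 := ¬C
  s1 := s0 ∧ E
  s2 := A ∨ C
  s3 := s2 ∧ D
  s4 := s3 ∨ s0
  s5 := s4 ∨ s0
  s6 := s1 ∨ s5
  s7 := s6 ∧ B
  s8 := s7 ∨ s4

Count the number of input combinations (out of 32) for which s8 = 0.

s8 = s7 ∨ s4 must be 0, so both s7 = 0 and s4 = 0.
s7 = s6 ∧ B must be 0, so at least one of s6, B is 0.
Enumerating the 32 input combinations, 8 give s8 = 0 and 24 give s8 = 1.

8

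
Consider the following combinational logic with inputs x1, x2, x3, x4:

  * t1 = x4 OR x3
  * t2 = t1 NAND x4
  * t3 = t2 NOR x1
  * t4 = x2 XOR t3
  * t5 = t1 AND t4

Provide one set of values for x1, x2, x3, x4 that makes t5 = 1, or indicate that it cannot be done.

x1=1 x2=1 x3=0 x4=1

Check with x1=1 x2=1 x3=0 x4=1:
t1 = x4 OR x3 = 1 OR 0 = 1
t2 = t1 NAND x4 = 1 NAND 1 = 0
t3 = t2 NOR x1 = 0 NOR 1 = 0
t4 = x2 XOR t3 = 1 XOR 0 = 1
t5 = t1 AND t4 = 1 AND 1 = 1
So t5 = 1 as required.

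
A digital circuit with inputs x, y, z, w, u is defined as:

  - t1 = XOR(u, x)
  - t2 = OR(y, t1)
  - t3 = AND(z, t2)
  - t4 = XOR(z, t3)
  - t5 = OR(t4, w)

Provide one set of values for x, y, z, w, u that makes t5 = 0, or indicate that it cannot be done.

x=1 y=1 z=0 w=0 u=1

t5 = OR(t4, w) must be 0, so both t4 = 0 and w = 0.
t4 = XOR(z, t3) must be 0, so z and t3 are equal.
Check with x=1 y=1 z=0 w=0 u=1:
t1 = XOR(u, x) = XOR(1, 1) = 0
t2 = OR(y, t1) = OR(1, 0) = 1
t3 = AND(z, t2) = AND(0, 1) = 0
t4 = XOR(z, t3) = XOR(0, 0) = 0
t5 = OR(t4, w) = OR(0, 0) = 0
So t5 = 0 as required.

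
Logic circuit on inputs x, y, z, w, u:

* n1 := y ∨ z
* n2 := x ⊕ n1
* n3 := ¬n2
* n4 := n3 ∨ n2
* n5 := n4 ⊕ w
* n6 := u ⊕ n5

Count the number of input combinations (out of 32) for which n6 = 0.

16

n6 = u ⊕ n5 must be 0, so u and n5 are equal.
Enumerating the 32 input combinations, 16 give n6 = 0 and 16 give n6 = 1.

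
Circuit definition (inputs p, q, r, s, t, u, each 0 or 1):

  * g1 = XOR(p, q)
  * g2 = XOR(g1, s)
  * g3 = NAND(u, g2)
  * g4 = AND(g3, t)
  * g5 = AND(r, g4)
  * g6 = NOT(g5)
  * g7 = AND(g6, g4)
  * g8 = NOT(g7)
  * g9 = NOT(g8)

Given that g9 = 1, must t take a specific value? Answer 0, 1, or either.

1

g9 = NOT(g8) must be 1, so g8 = 0.
g8 = NOT(g7) must be 0, so g7 = 1.
g7 = AND(g6, g4) must be 1, so both g6 = 1 and g4 = 1.
Every assignment with g9 = 1 has t = 1; there are 12 such assignment(s).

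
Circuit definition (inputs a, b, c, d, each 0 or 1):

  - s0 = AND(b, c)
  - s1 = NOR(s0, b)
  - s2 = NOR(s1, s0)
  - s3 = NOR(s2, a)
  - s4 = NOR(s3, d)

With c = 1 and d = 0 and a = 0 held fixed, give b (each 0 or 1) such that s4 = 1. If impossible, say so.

no solution exists

With c = 1 and d = 0 and a = 0 fixed, none of the 2 settings of b give s4 = 1.
For example, with b=1:
s0 = AND(b, c) = AND(1, 1) = 1
s1 = NOR(s0, b) = NOR(1, 1) = 0
s2 = NOR(s1, s0) = NOR(0, 1) = 0
s3 = NOR(s2, a) = NOR(0, 0) = 1
s4 = NOR(s3, d) = NOR(1, 0) = 0
giving s4 = 0 ≠ 1.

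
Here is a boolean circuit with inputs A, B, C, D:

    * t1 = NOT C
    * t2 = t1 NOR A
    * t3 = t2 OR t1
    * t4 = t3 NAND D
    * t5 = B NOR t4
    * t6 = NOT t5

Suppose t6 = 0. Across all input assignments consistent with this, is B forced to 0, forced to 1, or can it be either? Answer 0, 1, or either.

t6 = NOT t5 must be 0, so t5 = 1.
Every assignment with t6 = 0 has B = 0; there are 3 such assignment(s).
  A=0, B=0, C=0, D=1
  A=0, B=0, C=1, D=1
  A=1, B=0, C=0, D=1

0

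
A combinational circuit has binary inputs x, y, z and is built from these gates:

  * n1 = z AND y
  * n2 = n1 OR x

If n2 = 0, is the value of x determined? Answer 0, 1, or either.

n2 = n1 OR x must be 0, so both n1 = 0 and x = 0.
n1 = z AND y must be 0, so at least one of z, y is 0.
Every assignment with n2 = 0 has x = 0; there are 3 such assignment(s).
  x=0, y=0, z=0
  x=0, y=0, z=1
  x=0, y=1, z=0

0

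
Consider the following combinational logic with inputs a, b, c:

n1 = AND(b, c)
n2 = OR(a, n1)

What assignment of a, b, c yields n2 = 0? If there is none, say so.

a=0, b=1, c=0

n2 = OR(a, n1) must be 0, so both a = 0 and n1 = 0.
n1 = AND(b, c) must be 0, so at least one of b, c is 0.
Check with a=0, b=1, c=0:
n1 = AND(b, c) = AND(1, 0) = 0
n2 = OR(a, n1) = OR(0, 0) = 0
So n2 = 0 as required.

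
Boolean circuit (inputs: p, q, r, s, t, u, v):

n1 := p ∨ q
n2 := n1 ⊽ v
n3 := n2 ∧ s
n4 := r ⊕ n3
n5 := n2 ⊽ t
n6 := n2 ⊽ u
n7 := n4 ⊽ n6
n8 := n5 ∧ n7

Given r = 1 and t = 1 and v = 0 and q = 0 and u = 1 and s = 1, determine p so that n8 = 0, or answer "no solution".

p=0

Check with r = 1 and t = 1 and v = 0 and q = 0 and u = 1 and s = 1 and p=0:
n1 = p ∨ q = 0 ∨ 0 = 0
n2 = n1 ⊽ v = 0 ⊽ 0 = 1
n3 = n2 ∧ s = 1 ∧ 1 = 1
n4 = r ⊕ n3 = 1 ⊕ 1 = 0
n5 = n2 ⊽ t = 1 ⊽ 1 = 0
n6 = n2 ⊽ u = 1 ⊽ 1 = 0
n7 = n4 ⊽ n6 = 0 ⊽ 0 = 1
n8 = n5 ∧ n7 = 0 ∧ 1 = 0
So n8 = 0.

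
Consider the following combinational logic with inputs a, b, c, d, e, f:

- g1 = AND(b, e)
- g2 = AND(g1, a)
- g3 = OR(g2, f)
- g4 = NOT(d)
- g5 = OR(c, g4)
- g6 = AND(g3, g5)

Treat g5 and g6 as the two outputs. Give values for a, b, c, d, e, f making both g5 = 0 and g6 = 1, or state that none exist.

Across all 64 input combinations, none give both g5 = 0 and g6 = 1.

no solution exists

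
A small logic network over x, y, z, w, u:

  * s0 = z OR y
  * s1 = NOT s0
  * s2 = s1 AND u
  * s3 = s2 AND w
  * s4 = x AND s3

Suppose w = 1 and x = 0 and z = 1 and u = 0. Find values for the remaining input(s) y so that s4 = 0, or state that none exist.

y=1

s4 = x AND s3 must be 0, so at least one of x, s3 is 0.
Check with w = 1 and x = 0 and z = 1 and u = 0 and y=1:
s0 = z OR y = 1 OR 1 = 1
s1 = NOT s0 = NOT 1 = 0
s2 = s1 AND u = 0 AND 0 = 0
s3 = s2 AND w = 0 AND 1 = 0
s4 = x AND s3 = 0 AND 0 = 0
So s4 = 0.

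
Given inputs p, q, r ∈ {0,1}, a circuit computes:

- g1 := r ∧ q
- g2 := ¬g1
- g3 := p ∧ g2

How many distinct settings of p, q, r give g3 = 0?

5

g3 = p ∧ g2 must be 0, so at least one of p, g2 is 0.
Satisfying assignments:
  p=0, q=0, r=0
  p=0, q=0, r=1
  p=0, q=1, r=0
  p=0, q=1, r=1
  p=1, q=1, r=1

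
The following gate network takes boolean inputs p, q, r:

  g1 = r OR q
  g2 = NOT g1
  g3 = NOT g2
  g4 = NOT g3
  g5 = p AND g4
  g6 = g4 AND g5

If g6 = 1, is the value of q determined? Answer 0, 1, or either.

g6 = g4 AND g5 must be 1, so both g4 = 1 and g5 = 1.
g4 = NOT g3 must be 1, so g3 = 0.
g5 = p AND g4 must be 1, so both p = 1 and g4 = 1.
Every assignment with g6 = 1 has q = 0; there are 1 such assignment(s).
  p=1, q=0, r=0

0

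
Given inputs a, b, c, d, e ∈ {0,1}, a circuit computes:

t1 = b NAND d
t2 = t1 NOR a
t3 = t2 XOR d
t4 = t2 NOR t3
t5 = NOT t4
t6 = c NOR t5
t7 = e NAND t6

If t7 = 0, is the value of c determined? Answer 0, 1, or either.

t7 = e NAND t6 must be 0, so both e = 1 and t6 = 1.
Every assignment with t7 = 0 has c = 0; there are 4 such assignment(s).
  a=0, b=0, c=0, d=0, e=1
  a=0, b=1, c=0, d=0, e=1
  a=1, b=0, c=0, d=0, e=1
  a=1, b=1, c=0, d=0, e=1

0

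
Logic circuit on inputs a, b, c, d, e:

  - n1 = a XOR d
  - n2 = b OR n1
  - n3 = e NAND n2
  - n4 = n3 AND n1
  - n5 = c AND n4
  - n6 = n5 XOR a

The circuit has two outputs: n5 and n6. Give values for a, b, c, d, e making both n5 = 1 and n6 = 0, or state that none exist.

a=1, b=1, c=1, d=0, e=0

Check with a=1, b=1, c=1, d=0, e=0:
n1 = a XOR d = 1 XOR 0 = 1
n2 = b OR n1 = 1 OR 1 = 1
n3 = e NAND n2 = 0 NAND 1 = 1
n4 = n3 AND n1 = 1 AND 1 = 1
n5 = c AND n4 = 1 AND 1 = 1
n6 = n5 XOR a = 1 XOR 1 = 0
So n5 = 1 and n6 = 0.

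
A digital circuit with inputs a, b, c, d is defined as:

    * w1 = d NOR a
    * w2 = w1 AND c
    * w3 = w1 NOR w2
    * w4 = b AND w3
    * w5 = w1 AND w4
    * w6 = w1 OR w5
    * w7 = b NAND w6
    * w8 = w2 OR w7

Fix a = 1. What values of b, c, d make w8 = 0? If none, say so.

With a = 1 fixed, none of the 8 settings of b, c, d give w8 = 0.
For example, with b=1, c=1, d=1:
w1 = d NOR a = 1 NOR 1 = 0
w2 = w1 AND c = 0 AND 1 = 0
w3 = w1 NOR w2 = 0 NOR 0 = 1
w4 = b AND w3 = 1 AND 1 = 1
w5 = w1 AND w4 = 0 AND 1 = 0
w6 = w1 OR w5 = 0 OR 0 = 0
w7 = b NAND w6 = 1 NAND 0 = 1
w8 = w2 OR w7 = 0 OR 1 = 1
giving w8 = 1 ≠ 0.

no solution exists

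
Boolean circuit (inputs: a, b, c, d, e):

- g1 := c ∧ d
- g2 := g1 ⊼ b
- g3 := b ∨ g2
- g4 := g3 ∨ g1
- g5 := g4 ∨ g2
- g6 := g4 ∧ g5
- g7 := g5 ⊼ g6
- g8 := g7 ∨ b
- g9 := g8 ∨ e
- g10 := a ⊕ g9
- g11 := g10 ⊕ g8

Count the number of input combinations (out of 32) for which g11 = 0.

16

g11 = g10 ⊕ g8 must be 0, so g10 and g8 are equal.
Enumerating the 32 input combinations, 16 give g11 = 0 and 16 give g11 = 1.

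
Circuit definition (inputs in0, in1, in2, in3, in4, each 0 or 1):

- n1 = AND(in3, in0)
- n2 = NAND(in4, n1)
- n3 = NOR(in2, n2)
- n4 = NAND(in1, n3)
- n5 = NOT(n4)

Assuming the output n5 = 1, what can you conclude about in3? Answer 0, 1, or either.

1

n5 = NOT(n4) must be 1, so n4 = 0.
Every assignment with n5 = 1 has in3 = 1; there are 1 such assignment(s).
  in0=1, in1=1, in2=0, in3=1, in4=1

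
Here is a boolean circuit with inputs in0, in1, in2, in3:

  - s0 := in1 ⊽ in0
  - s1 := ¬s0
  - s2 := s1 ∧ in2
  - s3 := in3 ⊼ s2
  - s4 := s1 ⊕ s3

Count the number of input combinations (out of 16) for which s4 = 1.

7

s4 = s1 ⊕ s3 must be 1, so s1 and s3 differ.
Enumerating the 16 input combinations, 7 give s4 = 1 and 9 give s4 = 0.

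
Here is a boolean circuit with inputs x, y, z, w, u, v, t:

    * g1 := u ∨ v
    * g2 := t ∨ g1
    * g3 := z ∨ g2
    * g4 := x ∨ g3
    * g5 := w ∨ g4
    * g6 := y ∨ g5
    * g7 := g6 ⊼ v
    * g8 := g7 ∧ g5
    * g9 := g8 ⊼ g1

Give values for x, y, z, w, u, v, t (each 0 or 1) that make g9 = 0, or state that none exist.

g9 = g8 ⊼ g1 must be 0, so both g8 = 1 and g1 = 1.
g8 = g7 ∧ g5 must be 1, so both g7 = 1 and g5 = 1.
g1 = u ∨ v must be 1, so at least one of u, v is 1.
Check with x=0, y=0, z=0, w=0, u=1, v=0, t=1:
g1 = u ∨ v = 1 ∨ 0 = 1
g2 = t ∨ g1 = 1 ∨ 1 = 1
g3 = z ∨ g2 = 0 ∨ 1 = 1
g4 = x ∨ g3 = 0 ∨ 1 = 1
g5 = w ∨ g4 = 0 ∨ 1 = 1
g6 = y ∨ g5 = 0 ∨ 1 = 1
g7 = g6 ⊼ v = 1 ⊼ 0 = 1
g8 = g7 ∧ g5 = 1 ∧ 1 = 1
g9 = g8 ⊼ g1 = 1 ⊼ 1 = 0
So g9 = 0 as required.

x=0, y=0, z=0, w=0, u=1, v=0, t=1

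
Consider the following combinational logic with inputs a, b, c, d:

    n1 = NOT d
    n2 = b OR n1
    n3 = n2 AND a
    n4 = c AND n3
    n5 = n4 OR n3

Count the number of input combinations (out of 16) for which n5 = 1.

n5 = n4 OR n3 must be 1, so at least one of n4, n3 is 1.
Enumerating the 16 input combinations, 6 give n5 = 1 and 10 give n5 = 0.

6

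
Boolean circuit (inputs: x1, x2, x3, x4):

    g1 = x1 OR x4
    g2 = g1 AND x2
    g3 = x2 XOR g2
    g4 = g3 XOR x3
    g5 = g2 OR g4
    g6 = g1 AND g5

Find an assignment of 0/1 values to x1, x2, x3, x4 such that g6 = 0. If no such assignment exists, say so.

x1=0 x2=1 x3=1 x4=0

g6 = g1 AND g5 must be 0, so at least one of g1, g5 is 0.
Check with x1=0 x2=1 x3=1 x4=0:
g1 = x1 OR x4 = 0 OR 0 = 0
g2 = g1 AND x2 = 0 AND 1 = 0
g3 = x2 XOR g2 = 1 XOR 0 = 1
g4 = g3 XOR x3 = 1 XOR 1 = 0
g5 = g2 OR g4 = 0 OR 0 = 0
g6 = g1 AND g5 = 0 AND 0 = 0
So g6 = 0 as required.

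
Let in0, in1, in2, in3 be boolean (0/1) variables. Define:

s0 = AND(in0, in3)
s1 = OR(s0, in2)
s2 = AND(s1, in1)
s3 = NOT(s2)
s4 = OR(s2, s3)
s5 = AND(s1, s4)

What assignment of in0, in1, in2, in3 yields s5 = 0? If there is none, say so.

s5 = AND(s1, s4) must be 0, so at least one of s1, s4 is 0.
Check with in0=1, in1=0, in2=0, in3=0:
s0 = AND(in0, in3) = AND(1, 0) = 0
s1 = OR(s0, in2) = OR(0, 0) = 0
s2 = AND(s1, in1) = AND(0, 0) = 0
s3 = NOT(s2) = NOT 0 = 1
s4 = OR(s2, s3) = OR(0, 1) = 1
s5 = AND(s1, s4) = AND(0, 1) = 0
So s5 = 0 as required.

in0=1, in1=0, in2=0, in3=0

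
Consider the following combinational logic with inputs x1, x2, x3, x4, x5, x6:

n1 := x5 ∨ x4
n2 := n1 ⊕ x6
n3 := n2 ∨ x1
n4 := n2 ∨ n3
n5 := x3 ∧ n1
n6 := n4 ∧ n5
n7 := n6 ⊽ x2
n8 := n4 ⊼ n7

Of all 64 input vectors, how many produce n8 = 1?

n8 = n4 ⊼ n7 must be 1, so at least one of n4, n7 is 0.
Enumerating the 64 input combinations, 49 give n8 = 1 and 15 give n8 = 0.

49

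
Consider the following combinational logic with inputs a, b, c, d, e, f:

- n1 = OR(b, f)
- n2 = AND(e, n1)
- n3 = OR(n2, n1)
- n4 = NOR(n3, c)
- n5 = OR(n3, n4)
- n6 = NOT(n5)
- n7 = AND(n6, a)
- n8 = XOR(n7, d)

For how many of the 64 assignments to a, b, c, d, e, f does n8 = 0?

n8 = XOR(n7, d) must be 0, so n7 and d are equal.
Enumerating the 64 input combinations, 32 give n8 = 0 and 32 give n8 = 1.

32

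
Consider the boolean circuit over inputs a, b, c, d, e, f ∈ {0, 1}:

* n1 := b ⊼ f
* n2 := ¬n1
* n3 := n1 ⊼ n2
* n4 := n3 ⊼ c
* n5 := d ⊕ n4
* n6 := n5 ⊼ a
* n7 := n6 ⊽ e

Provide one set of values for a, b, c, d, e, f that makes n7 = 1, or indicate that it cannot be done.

n7 = n6 ⊽ e must be 1, so both n6 = 0 and e = 0.
n6 = n5 ⊼ a must be 0, so both n5 = 1 and a = 1.
n5 = d ⊕ n4 must be 1, so d and n4 differ.
Check with a=1, b=1, c=0, d=0, e=0, f=1:
n1 = b ⊼ f = 1 ⊼ 1 = 0
n2 = ¬n1 = ¬0 = 1
n3 = n1 ⊼ n2 = 0 ⊼ 1 = 1
n4 = n3 ⊼ c = 1 ⊼ 0 = 1
n5 = d ⊕ n4 = 0 ⊕ 1 = 1
n6 = n5 ⊼ a = 1 ⊼ 1 = 0
n7 = n6 ⊽ e = 0 ⊽ 0 = 1
So n7 = 1 as required.

a=1, b=1, c=0, d=0, e=0, f=1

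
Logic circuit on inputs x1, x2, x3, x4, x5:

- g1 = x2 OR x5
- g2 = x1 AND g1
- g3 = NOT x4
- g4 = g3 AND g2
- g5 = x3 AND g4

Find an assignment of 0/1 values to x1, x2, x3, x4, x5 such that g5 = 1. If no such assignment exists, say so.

x1=1, x2=1, x3=1, x4=0, x5=1

g5 = x3 AND g4 must be 1, so both x3 = 1 and g4 = 1.
g4 = g3 AND g2 must be 1, so both g3 = 1 and g2 = 1.
g3 = NOT x4 must be 1, so x4 = 0.
Check with x1=1, x2=1, x3=1, x4=0, x5=1:
g1 = x2 OR x5 = 1 OR 1 = 1
g2 = x1 AND g1 = 1 AND 1 = 1
g3 = NOT x4 = NOT 0 = 1
g4 = g3 AND g2 = 1 AND 1 = 1
g5 = x3 AND g4 = 1 AND 1 = 1
So g5 = 1 as required.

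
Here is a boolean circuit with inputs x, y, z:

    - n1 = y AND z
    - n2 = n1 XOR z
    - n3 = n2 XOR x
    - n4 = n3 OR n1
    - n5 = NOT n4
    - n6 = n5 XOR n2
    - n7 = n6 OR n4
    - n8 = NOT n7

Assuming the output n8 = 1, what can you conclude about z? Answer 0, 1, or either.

n8 = NOT n7 must be 1, so n7 = 0.
n7 = n6 OR n4 must be 0, so both n6 = 0 and n4 = 0.
Every assignment with n8 = 1 has z = 1; there are 1 such assignment(s).
  x=1, y=0, z=1

1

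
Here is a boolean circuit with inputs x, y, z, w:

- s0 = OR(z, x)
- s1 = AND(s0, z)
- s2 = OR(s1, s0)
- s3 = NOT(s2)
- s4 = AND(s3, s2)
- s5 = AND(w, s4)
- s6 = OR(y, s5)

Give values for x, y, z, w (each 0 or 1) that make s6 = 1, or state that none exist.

x=0 y=1 z=1 w=0

Check with x=0 y=1 z=1 w=0:
s0 = OR(z, x) = OR(1, 0) = 1
s1 = AND(s0, z) = AND(1, 1) = 1
s2 = OR(s1, s0) = OR(1, 1) = 1
s3 = NOT(s2) = NOT 1 = 0
s4 = AND(s3, s2) = AND(0, 1) = 0
s5 = AND(w, s4) = AND(0, 0) = 0
s6 = OR(y, s5) = OR(1, 0) = 1
So s6 = 1 as required.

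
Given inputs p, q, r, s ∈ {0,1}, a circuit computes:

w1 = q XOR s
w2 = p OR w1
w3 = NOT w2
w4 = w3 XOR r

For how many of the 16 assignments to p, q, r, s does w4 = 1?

w4 = w3 XOR r must be 1, so w3 and r differ.
Enumerating the 16 input combinations, 8 give w4 = 1 and 8 give w4 = 0.

8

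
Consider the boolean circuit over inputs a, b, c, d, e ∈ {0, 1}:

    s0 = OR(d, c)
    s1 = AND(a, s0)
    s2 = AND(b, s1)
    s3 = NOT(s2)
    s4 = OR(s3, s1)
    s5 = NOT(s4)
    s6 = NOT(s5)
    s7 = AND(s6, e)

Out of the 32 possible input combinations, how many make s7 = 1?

s7 = AND(s6, e) must be 1, so both s6 = 1 and e = 1.
Enumerating the 32 input combinations, 16 give s7 = 1 and 16 give s7 = 0.

16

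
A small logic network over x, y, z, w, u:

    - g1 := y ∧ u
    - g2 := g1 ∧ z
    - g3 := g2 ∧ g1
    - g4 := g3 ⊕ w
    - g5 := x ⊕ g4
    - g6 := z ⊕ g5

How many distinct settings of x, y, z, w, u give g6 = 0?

16

g6 = z ⊕ g5 must be 0, so z and g5 are equal.
Enumerating the 32 input combinations, 16 give g6 = 0 and 16 give g6 = 1.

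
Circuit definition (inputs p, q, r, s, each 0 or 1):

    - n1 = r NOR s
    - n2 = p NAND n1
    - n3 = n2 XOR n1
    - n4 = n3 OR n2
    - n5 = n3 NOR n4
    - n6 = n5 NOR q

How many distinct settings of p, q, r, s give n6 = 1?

n6 = n5 NOR q must be 1, so both n5 = 0 and q = 0.
n5 = n3 NOR n4 must be 0, so at least one of n3, n4 is 1.
Enumerating the 16 input combinations, 8 give n6 = 1 and 8 give n6 = 0.

8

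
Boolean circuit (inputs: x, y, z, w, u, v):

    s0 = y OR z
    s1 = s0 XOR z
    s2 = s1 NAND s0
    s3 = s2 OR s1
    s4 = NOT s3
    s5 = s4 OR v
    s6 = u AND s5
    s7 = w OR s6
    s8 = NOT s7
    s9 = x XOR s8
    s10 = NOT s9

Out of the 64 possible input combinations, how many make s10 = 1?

s10 = NOT s9 must be 1, so s9 = 0.
s9 = x XOR s8 must be 0, so x and s8 are equal.
Enumerating the 64 input combinations, 32 give s10 = 1 and 32 give s10 = 0.

32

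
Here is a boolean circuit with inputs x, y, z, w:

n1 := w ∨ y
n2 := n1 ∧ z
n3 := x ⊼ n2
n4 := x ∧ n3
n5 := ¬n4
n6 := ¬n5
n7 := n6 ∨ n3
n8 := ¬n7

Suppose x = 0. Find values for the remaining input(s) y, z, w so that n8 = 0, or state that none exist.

y=0, z=0, w=1

n8 = ¬n7 must be 0, so n7 = 1.
n7 = n6 ∨ n3 must be 1, so at least one of n6, n3 is 1.
Check with x = 0 and y=0, z=0, w=1:
n1 = w ∨ y = 1 ∨ 0 = 1
n2 = n1 ∧ z = 1 ∧ 0 = 0
n3 = x ⊼ n2 = 0 ⊼ 0 = 1
n4 = x ∧ n3 = 0 ∧ 1 = 0
n5 = ¬n4 = ¬0 = 1
n6 = ¬n5 = ¬1 = 0
n7 = n6 ∨ n3 = 0 ∨ 1 = 1
n8 = ¬n7 = ¬1 = 0
So n8 = 0.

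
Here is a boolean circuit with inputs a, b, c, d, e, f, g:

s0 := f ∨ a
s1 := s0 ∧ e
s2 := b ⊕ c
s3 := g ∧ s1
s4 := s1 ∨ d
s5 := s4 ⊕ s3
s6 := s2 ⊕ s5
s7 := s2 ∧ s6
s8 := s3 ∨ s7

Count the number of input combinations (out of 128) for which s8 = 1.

44

s8 = s3 ∨ s7 must be 1, so at least one of s3, s7 is 1.
Enumerating the 128 input combinations, 44 give s8 = 1 and 84 give s8 = 0.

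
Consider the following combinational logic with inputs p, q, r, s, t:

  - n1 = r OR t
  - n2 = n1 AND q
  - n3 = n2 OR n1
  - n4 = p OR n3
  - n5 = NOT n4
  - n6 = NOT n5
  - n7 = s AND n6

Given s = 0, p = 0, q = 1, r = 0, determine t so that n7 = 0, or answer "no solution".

n7 = s AND n6 must be 0, so at least one of s, n6 is 0.
Check with s = 0, p = 0, q = 1, r = 0 and t=0:
n1 = r OR t = 0 OR 0 = 0
n2 = n1 AND q = 0 AND 1 = 0
n3 = n2 OR n1 = 0 OR 0 = 0
n4 = p OR n3 = 0 OR 0 = 0
n5 = NOT n4 = NOT 0 = 1
n6 = NOT n5 = NOT 1 = 0
n7 = s AND n6 = 0 AND 0 = 0
So n7 = 0.

t=0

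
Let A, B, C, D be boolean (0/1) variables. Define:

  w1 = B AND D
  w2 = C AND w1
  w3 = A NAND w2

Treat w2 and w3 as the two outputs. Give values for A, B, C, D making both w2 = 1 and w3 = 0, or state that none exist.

Check with A=1, B=1, C=1, D=1:
w1 = B AND D = 1 AND 1 = 1
w2 = C AND w1 = 1 AND 1 = 1
w3 = A NAND w2 = 1 NAND 1 = 0
So w2 = 1 and w3 = 0.

A=1, B=1, C=1, D=1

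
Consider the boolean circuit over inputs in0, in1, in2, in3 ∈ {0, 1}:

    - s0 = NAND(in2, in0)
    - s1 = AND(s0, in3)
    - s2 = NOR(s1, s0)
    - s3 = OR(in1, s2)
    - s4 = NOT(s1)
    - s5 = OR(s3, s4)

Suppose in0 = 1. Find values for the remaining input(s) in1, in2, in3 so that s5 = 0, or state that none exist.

in1=0 in2=0 in3=1

s5 = OR(s3, s4) must be 0, so both s3 = 0 and s4 = 0.
s3 = OR(in1, s2) must be 0, so both in1 = 0 and s2 = 0.
Check with in0 = 1 and in1=0, in2=0, in3=1:
s0 = NAND(in2, in0) = NAND(0, 1) = 1
s1 = AND(s0, in3) = AND(1, 1) = 1
s2 = NOR(s1, s0) = NOR(1, 1) = 0
s3 = OR(in1, s2) = OR(0, 0) = 0
s4 = NOT(s1) = NOT 1 = 0
s5 = OR(s3, s4) = OR(0, 0) = 0
So s5 = 0.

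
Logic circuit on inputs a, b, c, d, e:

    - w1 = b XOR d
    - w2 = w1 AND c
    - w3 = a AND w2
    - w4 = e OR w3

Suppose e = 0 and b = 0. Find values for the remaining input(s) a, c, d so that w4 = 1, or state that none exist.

a=1, c=1, d=1

w4 = e OR w3 must be 1, so at least one of e, w3 is 1.
Check with e = 0 and b = 0 and a=1, c=1, d=1:
w1 = b XOR d = 0 XOR 1 = 1
w2 = w1 AND c = 1 AND 1 = 1
w3 = a AND w2 = 1 AND 1 = 1
w4 = e OR w3 = 0 OR 1 = 1
So w4 = 1.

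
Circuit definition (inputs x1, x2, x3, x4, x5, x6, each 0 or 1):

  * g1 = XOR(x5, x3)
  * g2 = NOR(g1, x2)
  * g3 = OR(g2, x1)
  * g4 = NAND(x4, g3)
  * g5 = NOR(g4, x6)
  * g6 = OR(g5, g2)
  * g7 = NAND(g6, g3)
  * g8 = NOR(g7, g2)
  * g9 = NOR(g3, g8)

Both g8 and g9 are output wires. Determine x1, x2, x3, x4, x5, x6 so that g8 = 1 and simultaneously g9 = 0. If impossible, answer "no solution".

Check with x1=1, x2=0, x3=0, x4=1, x5=1, x6=0:
g1 = XOR(x5, x3) = XOR(1, 0) = 1
g2 = NOR(g1, x2) = NOR(1, 0) = 0
g3 = OR(g2, x1) = OR(0, 1) = 1
g4 = NAND(x4, g3) = NAND(1, 1) = 0
g5 = NOR(g4, x6) = NOR(0, 0) = 1
g6 = OR(g5, g2) = OR(1, 0) = 1
g7 = NAND(g6, g3) = NAND(1, 1) = 0
g8 = NOR(g7, g2) = NOR(0, 0) = 1
g9 = NOR(g3, g8) = NOR(1, 1) = 0
So g8 = 1 and g9 = 0.

x1=1, x2=0, x3=0, x4=1, x5=1, x6=0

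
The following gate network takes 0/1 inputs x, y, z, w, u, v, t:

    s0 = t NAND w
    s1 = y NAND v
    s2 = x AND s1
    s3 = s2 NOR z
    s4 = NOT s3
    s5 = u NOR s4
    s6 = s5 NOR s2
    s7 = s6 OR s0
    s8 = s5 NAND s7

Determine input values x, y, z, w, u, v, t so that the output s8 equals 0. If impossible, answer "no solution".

x=0, y=1, z=0, w=0, u=0, v=1, t=0

s8 = s5 NAND s7 must be 0, so both s5 = 1 and s7 = 1.
s5 = u NOR s4 must be 1, so both u = 0 and s4 = 0.
s7 = s6 OR s0 must be 1, so at least one of s6, s0 is 1.
Check with x=0, y=1, z=0, w=0, u=0, v=1, t=0:
s0 = t NAND w = 0 NAND 0 = 1
s1 = y NAND v = 1 NAND 1 = 0
s2 = x AND s1 = 0 AND 0 = 0
s3 = s2 NOR z = 0 NOR 0 = 1
s4 = NOT s3 = NOT 1 = 0
s5 = u NOR s4 = 0 NOR 0 = 1
s6 = s5 NOR s2 = 1 NOR 0 = 0
s7 = s6 OR s0 = 0 OR 1 = 1
s8 = s5 NAND s7 = 1 NAND 1 = 0
So s8 = 0 as required.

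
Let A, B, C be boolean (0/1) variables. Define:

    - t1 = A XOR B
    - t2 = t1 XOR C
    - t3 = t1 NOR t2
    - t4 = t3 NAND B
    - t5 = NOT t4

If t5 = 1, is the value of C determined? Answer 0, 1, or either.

0

t5 = NOT t4 must be 1, so t4 = 0.
Every assignment with t5 = 1 has C = 0; there are 1 such assignment(s).
  A=1, B=1, C=0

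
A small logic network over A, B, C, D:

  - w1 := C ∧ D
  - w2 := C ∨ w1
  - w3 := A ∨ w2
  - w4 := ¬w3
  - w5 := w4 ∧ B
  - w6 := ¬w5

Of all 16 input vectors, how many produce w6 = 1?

14

w6 = ¬w5 must be 1, so w5 = 0.
Enumerating the 16 input combinations, 14 give w6 = 1 and 2 give w6 = 0.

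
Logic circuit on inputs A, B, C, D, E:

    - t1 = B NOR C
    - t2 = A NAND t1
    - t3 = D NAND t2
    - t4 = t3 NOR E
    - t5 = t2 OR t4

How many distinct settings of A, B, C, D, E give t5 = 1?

t5 = t2 OR t4 must be 1, so at least one of t2, t4 is 1.
Enumerating the 32 input combinations, 28 give t5 = 1 and 4 give t5 = 0.

28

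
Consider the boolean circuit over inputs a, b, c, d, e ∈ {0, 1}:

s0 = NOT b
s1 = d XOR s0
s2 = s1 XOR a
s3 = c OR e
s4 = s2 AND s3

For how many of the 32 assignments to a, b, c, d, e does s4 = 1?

s4 = s2 AND s3 must be 1, so both s2 = 1 and s3 = 1.
Enumerating the 32 input combinations, 12 give s4 = 1 and 20 give s4 = 0.

12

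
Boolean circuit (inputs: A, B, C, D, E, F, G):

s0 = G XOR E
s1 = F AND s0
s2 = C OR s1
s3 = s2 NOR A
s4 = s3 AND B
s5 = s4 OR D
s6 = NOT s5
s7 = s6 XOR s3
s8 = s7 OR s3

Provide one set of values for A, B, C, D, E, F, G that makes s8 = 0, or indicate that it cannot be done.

A=1, B=1, C=0, D=1, E=1, F=0, G=1

s8 = s7 OR s3 must be 0, so both s7 = 0 and s3 = 0.
s7 = s6 XOR s3 must be 0, so s6 and s3 are equal.
s3 = s2 NOR A must be 0, so at least one of s2, A is 1.
Check with A=1, B=1, C=0, D=1, E=1, F=0, G=1:
s0 = G XOR E = 1 XOR 1 = 0
s1 = F AND s0 = 0 AND 0 = 0
s2 = C OR s1 = 0 OR 0 = 0
s3 = s2 NOR A = 0 NOR 1 = 0
s4 = s3 AND B = 0 AND 1 = 0
s5 = s4 OR D = 0 OR 1 = 1
s6 = NOT s5 = NOT 1 = 0
s7 = s6 XOR s3 = 0 XOR 0 = 0
s8 = s7 OR s3 = 0 OR 0 = 0
So s8 = 0 as required.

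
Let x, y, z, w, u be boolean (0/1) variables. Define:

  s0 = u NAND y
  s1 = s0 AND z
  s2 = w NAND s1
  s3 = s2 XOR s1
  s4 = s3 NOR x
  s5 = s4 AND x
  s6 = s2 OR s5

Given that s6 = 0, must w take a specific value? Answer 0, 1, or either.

1

s6 = s2 OR s5 must be 0, so both s2 = 0 and s5 = 0.
s2 = w NAND s1 must be 0, so both w = 1 and s1 = 1.
s5 = s4 AND x must be 0, so at least one of s4, x is 0.
Every assignment with s6 = 0 has w = 1; there are 6 such assignment(s).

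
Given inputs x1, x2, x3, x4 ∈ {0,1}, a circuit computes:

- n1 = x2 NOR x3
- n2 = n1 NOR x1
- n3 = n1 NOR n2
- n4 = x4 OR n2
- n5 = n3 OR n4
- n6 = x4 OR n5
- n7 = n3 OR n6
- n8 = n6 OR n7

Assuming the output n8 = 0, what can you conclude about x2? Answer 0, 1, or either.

n8 = n6 OR n7 must be 0, so both n6 = 0 and n7 = 0.
n6 = x4 OR n5 must be 0, so both x4 = 0 and n5 = 0.
n7 = n3 OR n6 must be 0, so both n3 = 0 and n6 = 0.
Every assignment with n8 = 0 has x2 = 0; there are 2 such assignment(s).
  x1=0, x2=0, x3=0, x4=0
  x1=1, x2=0, x3=0, x4=0

0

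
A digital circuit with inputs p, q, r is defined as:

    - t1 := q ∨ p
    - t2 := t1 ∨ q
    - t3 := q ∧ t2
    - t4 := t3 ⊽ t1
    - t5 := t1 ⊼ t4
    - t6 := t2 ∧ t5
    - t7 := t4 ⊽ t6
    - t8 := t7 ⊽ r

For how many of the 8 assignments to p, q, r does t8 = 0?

t8 = t7 ⊽ r must be 0, so at least one of t7, r is 1.
Satisfying assignments:
  p=0, q=0, r=1
  p=0, q=1, r=1
  p=1, q=0, r=1
  p=1, q=1, r=1

4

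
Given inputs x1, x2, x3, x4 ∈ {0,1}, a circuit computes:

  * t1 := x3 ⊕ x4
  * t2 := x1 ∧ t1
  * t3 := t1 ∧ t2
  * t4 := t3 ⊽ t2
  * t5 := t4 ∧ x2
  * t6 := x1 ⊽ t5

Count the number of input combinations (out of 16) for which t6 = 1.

4

t6 = x1 ⊽ t5 must be 1, so both x1 = 0 and t5 = 0.
t5 = t4 ∧ x2 must be 0, so at least one of t4, x2 is 0.
Satisfying assignments:
  x1=0, x2=0, x3=0, x4=0
  x1=0, x2=0, x3=0, x4=1
  x1=0, x2=0, x3=1, x4=0
  x1=0, x2=0, x3=1, x4=1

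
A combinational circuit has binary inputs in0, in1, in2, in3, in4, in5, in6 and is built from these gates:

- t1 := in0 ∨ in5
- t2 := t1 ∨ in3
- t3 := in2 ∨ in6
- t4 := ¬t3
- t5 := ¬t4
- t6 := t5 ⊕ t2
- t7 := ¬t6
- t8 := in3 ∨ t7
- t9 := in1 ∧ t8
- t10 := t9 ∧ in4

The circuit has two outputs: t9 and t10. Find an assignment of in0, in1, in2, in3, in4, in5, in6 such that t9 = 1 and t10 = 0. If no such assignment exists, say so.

in0=1, in1=1, in2=0, in3=1, in4=0, in5=0, in6=1

Check with in0=1, in1=1, in2=0, in3=1, in4=0, in5=0, in6=1:
t1 = in0 ∨ in5 = 1 ∨ 0 = 1
t2 = t1 ∨ in3 = 1 ∨ 1 = 1
t3 = in2 ∨ in6 = 0 ∨ 1 = 1
t4 = ¬t3 = ¬1 = 0
t5 = ¬t4 = ¬0 = 1
t6 = t5 ⊕ t2 = 1 ⊕ 1 = 0
t7 = ¬t6 = ¬0 = 1
t8 = in3 ∨ t7 = 1 ∨ 1 = 1
t9 = in1 ∧ t8 = 1 ∧ 1 = 1
t10 = t9 ∧ in4 = 1 ∧ 0 = 0
So t9 = 1 and t10 = 0.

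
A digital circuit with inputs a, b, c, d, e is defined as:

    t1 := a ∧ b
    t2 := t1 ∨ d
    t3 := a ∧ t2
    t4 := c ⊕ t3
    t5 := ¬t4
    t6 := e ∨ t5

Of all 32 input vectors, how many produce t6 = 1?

24

t6 = e ∨ t5 must be 1, so at least one of e, t5 is 1.
Enumerating the 32 input combinations, 24 give t6 = 1 and 8 give t6 = 0.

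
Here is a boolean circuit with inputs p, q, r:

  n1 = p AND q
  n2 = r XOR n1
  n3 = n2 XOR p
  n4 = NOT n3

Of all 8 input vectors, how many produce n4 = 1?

4

n4 = NOT n3 must be 1, so n3 = 0.
n3 = n2 XOR p must be 0, so n2 and p are equal.
Enumerating the 8 input combinations, 4 give n4 = 1 and 4 give n4 = 0.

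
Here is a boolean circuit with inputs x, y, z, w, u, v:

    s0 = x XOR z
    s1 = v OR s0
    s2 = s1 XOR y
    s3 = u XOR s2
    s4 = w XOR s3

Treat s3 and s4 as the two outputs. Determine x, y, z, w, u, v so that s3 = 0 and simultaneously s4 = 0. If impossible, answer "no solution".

Check with x=0, y=1, z=0, w=0, u=0, v=1:
s0 = x XOR z = 0 XOR 0 = 0
s1 = v OR s0 = 1 OR 0 = 1
s2 = s1 XOR y = 1 XOR 1 = 0
s3 = u XOR s2 = 0 XOR 0 = 0
s4 = w XOR s3 = 0 XOR 0 = 0
So s3 = 0 and s4 = 0.

x=0, y=1, z=0, w=0, u=0, v=1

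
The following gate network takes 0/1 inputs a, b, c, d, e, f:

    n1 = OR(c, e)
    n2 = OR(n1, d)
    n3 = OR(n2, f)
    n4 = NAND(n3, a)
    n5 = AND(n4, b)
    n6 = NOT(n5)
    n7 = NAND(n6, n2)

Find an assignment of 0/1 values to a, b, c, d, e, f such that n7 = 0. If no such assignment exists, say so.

n7 = NAND(n6, n2) must be 0, so both n6 = 1 and n2 = 1.
n6 = NOT(n5) must be 1, so n5 = 0.
n2 = OR(n1, d) must be 1, so at least one of n1, d is 1.
Check with a=1, b=1, c=1, d=0, e=0, f=1:
n1 = OR(c, e) = OR(1, 0) = 1
n2 = OR(n1, d) = OR(1, 0) = 1
n3 = OR(n2, f) = OR(1, 1) = 1
n4 = NAND(n3, a) = NAND(1, 1) = 0
n5 = AND(n4, b) = AND(0, 1) = 0
n6 = NOT(n5) = NOT 0 = 1
n7 = NAND(n6, n2) = NAND(1, 1) = 0
So n7 = 0 as required.

a=1, b=1, c=1, d=0, e=0, f=1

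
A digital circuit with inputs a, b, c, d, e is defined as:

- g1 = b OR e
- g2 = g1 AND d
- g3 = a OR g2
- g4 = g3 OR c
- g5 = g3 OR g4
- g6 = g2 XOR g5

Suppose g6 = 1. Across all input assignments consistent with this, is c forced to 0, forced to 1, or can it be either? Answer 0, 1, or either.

Both values of c occur among assignments with g6 = 1:
  c=0: a=1, b=0, c=0, d=0, e=0
  c=1: a=0, b=0, c=1, d=0, e=0

either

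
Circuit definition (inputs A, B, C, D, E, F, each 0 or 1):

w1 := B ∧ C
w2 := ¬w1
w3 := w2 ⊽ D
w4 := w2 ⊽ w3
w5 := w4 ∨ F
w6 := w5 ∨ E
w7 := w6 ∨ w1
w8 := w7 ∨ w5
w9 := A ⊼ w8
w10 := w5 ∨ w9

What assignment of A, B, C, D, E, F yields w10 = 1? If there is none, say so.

A=0, B=1, C=0, D=1, E=1, F=0

w10 = w5 ∨ w9 must be 1, so at least one of w5, w9 is 1.
Check with A=0, B=1, C=0, D=1, E=1, F=0:
w1 = B ∧ C = 1 ∧ 0 = 0
w2 = ¬w1 = ¬0 = 1
w3 = w2 ⊽ D = 1 ⊽ 1 = 0
w4 = w2 ⊽ w3 = 1 ⊽ 0 = 0
w5 = w4 ∨ F = 0 ∨ 0 = 0
w6 = w5 ∨ E = 0 ∨ 1 = 1
w7 = w6 ∨ w1 = 1 ∨ 0 = 1
w8 = w7 ∨ w5 = 1 ∨ 0 = 1
w9 = A ⊼ w8 = 0 ⊼ 1 = 1
w10 = w5 ∨ w9 = 0 ∨ 1 = 1
So w10 = 1 as required.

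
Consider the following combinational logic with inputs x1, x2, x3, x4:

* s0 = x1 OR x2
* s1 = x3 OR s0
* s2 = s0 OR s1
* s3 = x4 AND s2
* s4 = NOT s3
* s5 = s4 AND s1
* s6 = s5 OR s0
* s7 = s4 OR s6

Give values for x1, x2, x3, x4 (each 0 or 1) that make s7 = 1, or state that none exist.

x1=0 x2=1 x3=1 x4=0

Check with x1=0 x2=1 x3=1 x4=0:
s0 = x1 OR x2 = 0 OR 1 = 1
s1 = x3 OR s0 = 1 OR 1 = 1
s2 = s0 OR s1 = 1 OR 1 = 1
s3 = x4 AND s2 = 0 AND 1 = 0
s4 = NOT s3 = NOT 0 = 1
s5 = s4 AND s1 = 1 AND 1 = 1
s6 = s5 OR s0 = 1 OR 1 = 1
s7 = s4 OR s6 = 1 OR 1 = 1
So s7 = 1 as required.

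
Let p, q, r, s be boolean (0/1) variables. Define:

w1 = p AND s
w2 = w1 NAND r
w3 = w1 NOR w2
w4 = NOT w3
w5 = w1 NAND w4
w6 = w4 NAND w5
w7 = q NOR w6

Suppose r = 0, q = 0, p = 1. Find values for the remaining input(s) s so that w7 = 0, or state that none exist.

Check with r = 0, q = 0, p = 1 and s=1:
w1 = p AND s = 1 AND 1 = 1
w2 = w1 NAND r = 1 NAND 0 = 1
w3 = w1 NOR w2 = 1 NOR 1 = 0
w4 = NOT w3 = NOT 0 = 1
w5 = w1 NAND w4 = 1 NAND 1 = 0
w6 = w4 NAND w5 = 1 NAND 0 = 1
w7 = q NOR w6 = 0 NOR 1 = 0
So w7 = 0.

s=1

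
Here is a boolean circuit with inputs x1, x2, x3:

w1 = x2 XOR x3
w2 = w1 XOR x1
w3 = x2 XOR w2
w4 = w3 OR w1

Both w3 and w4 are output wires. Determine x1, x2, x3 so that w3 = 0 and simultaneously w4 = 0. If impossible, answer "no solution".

Check with x1=0 x2=0 x3=0:
w1 = x2 XOR x3 = 0 XOR 0 = 0
w2 = w1 XOR x1 = 0 XOR 0 = 0
w3 = x2 XOR w2 = 0 XOR 0 = 0
w4 = w3 OR w1 = 0 OR 0 = 0
So w3 = 0 and w4 = 0.

x1=0 x2=0 x3=0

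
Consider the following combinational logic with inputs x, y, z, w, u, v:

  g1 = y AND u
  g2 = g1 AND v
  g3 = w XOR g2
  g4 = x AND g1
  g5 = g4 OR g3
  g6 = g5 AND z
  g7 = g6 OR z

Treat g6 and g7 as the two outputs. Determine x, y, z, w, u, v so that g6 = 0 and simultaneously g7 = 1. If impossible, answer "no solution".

Check with x=0 y=1 z=1 w=0 u=1 v=0:
g1 = y AND u = 1 AND 1 = 1
g2 = g1 AND v = 1 AND 0 = 0
g3 = w XOR g2 = 0 XOR 0 = 0
g4 = x AND g1 = 0 AND 1 = 0
g5 = g4 OR g3 = 0 OR 0 = 0
g6 = g5 AND z = 0 AND 1 = 0
g7 = g6 OR z = 0 OR 1 = 1
So g6 = 0 and g7 = 1.

x=0 y=1 z=1 w=0 u=1 v=0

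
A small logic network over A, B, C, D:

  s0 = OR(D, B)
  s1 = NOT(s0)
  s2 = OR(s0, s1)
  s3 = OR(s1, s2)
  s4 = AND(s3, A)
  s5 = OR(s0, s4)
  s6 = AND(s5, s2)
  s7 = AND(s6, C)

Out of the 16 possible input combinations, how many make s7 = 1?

s7 = AND(s6, C) must be 1, so both s6 = 1 and C = 1.
Enumerating the 16 input combinations, 7 give s7 = 1 and 9 give s7 = 0.

7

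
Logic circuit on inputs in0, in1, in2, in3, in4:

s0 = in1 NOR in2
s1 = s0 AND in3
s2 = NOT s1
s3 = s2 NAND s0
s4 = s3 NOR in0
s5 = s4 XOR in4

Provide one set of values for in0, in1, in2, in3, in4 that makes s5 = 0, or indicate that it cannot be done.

in0=0, in1=0, in2=1, in3=0, in4=0

s5 = s4 XOR in4 must be 0, so s4 and in4 are equal.
Check with in0=0, in1=0, in2=1, in3=0, in4=0:
s0 = in1 NOR in2 = 0 NOR 1 = 0
s1 = s0 AND in3 = 0 AND 0 = 0
s2 = NOT s1 = NOT 0 = 1
s3 = s2 NAND s0 = 1 NAND 0 = 1
s4 = s3 NOR in0 = 1 NOR 0 = 0
s5 = s4 XOR in4 = 0 XOR 0 = 0
So s5 = 0 as required.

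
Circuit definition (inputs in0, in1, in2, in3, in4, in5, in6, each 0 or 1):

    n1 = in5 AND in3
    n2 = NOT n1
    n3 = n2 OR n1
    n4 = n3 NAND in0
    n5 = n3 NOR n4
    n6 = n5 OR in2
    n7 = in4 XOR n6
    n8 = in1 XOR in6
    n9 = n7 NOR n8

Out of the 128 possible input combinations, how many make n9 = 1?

32

n9 = n7 NOR n8 must be 1, so both n7 = 0 and n8 = 0.
n7 = in4 XOR n6 must be 0, so in4 and n6 are equal.
Enumerating the 128 input combinations, 32 give n9 = 1 and 96 give n9 = 0.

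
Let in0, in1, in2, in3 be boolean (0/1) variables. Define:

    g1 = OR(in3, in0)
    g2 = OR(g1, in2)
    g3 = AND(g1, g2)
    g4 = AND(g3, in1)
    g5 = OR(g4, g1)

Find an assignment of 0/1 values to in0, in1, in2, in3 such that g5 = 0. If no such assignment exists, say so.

in0=0, in1=0, in2=1, in3=0

Check with in0=0, in1=0, in2=1, in3=0:
g1 = OR(in3, in0) = OR(0, 0) = 0
g2 = OR(g1, in2) = OR(0, 1) = 1
g3 = AND(g1, g2) = AND(0, 1) = 0
g4 = AND(g3, in1) = AND(0, 0) = 0
g5 = OR(g4, g1) = OR(0, 0) = 0
So g5 = 0 as required.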